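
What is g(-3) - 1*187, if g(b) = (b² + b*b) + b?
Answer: -172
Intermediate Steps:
g(b) = b + 2*b² (g(b) = (b² + b²) + b = 2*b² + b = b + 2*b²)
g(-3) - 1*187 = -3*(1 + 2*(-3)) - 1*187 = -3*(1 - 6) - 187 = -3*(-5) - 187 = 15 - 187 = -172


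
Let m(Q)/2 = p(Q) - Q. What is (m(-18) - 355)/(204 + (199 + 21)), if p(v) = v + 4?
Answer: -347/424 ≈ -0.81840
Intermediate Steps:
p(v) = 4 + v
m(Q) = 8 (m(Q) = 2*((4 + Q) - Q) = 2*4 = 8)
(m(-18) - 355)/(204 + (199 + 21)) = (8 - 355)/(204 + (199 + 21)) = -347/(204 + 220) = -347/424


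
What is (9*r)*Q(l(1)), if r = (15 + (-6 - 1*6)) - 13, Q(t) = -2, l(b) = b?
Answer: 180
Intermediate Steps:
r = -10 (r = (15 + (-6 - 6)) - 13 = (15 - 12) - 13 = 3 - 13 = -10)
(9*r)*Q(l(1)) = (9*(-10))*(-2) = -90*(-2) = 180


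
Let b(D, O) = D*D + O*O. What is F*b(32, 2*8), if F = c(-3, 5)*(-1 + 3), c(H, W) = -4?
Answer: -10240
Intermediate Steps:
b(D, O) = D² + O²
F = -8 (F = -4*(-1 + 3) = -4*2 = -8)
F*b(32, 2*8) = -8*(32² + (2*8)²) = -8*(1024 + 16²) = -8*(1024 + 256) = -8*1280 = -10240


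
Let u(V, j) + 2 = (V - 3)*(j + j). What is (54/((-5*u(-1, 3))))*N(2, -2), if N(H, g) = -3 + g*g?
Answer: 27/65 ≈ 0.41538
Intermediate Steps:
u(V, j) = -2 + 2*j*(-3 + V) (u(V, j) = -2 + (V - 3)*(j + j) = -2 + (-3 + V)*(2*j) = -2 + 2*j*(-3 + V))
N(H, g) = -3 + g**2
(54/((-5*u(-1, 3))))*N(2, -2) = (54/((-5*(-2 - 6*3 + 2*(-1)*3))))*(-3 + (-2)**2) = (54/((-5*(-2 - 18 - 6))))*(-3 + 4) = (54/((-5*(-26))))*1 = (54/130)*1 = (54*(1/130))*1 = (27/65)*1 = 27/65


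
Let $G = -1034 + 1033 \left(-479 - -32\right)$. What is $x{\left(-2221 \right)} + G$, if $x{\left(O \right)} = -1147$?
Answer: $-463932$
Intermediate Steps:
$G = -462785$ ($G = -1034 + 1033 \left(-479 + 32\right) = -1034 + 1033 \left(-447\right) = -1034 - 461751 = -462785$)
$x{\left(-2221 \right)} + G = -1147 - 462785 = -463932$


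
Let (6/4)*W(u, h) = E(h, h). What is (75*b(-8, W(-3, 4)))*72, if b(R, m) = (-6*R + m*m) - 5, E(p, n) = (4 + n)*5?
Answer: 4072200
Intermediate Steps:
E(p, n) = 20 + 5*n
W(u, h) = 40/3 + 10*h/3 (W(u, h) = 2*(20 + 5*h)/3 = 40/3 + 10*h/3)
b(R, m) = -5 + m² - 6*R (b(R, m) = (-6*R + m²) - 5 = (m² - 6*R) - 5 = -5 + m² - 6*R)
(75*b(-8, W(-3, 4)))*72 = (75*(-5 + (40/3 + (10/3)*4)² - 6*(-8)))*72 = (75*(-5 + (40/3 + 40/3)² + 48))*72 = (75*(-5 + (80/3)² + 48))*72 = (75*(-5 + 6400/9 + 48))*72 = (75*(6787/9))*72 = (169675/3)*72 = 4072200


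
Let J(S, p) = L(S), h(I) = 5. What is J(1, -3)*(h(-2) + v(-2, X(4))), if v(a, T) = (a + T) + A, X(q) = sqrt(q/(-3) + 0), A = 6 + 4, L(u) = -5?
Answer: -65 - 10*I*sqrt(3)/3 ≈ -65.0 - 5.7735*I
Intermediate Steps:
A = 10
J(S, p) = -5
X(q) = sqrt(3)*sqrt(-q)/3 (X(q) = sqrt(q*(-1/3) + 0) = sqrt(-q/3 + 0) = sqrt(-q/3) = sqrt(3)*sqrt(-q)/3)
v(a, T) = 10 + T + a (v(a, T) = (a + T) + 10 = (T + a) + 10 = 10 + T + a)
J(1, -3)*(h(-2) + v(-2, X(4))) = -5*(5 + (10 + sqrt(3)*sqrt(-1*4)/3 - 2)) = -5*(5 + (10 + sqrt(3)*sqrt(-4)/3 - 2)) = -5*(5 + (10 + sqrt(3)*(2*I)/3 - 2)) = -5*(5 + (10 + 2*I*sqrt(3)/3 - 2)) = -5*(5 + (8 + 2*I*sqrt(3)/3)) = -5*(13 + 2*I*sqrt(3)/3) = -65 - 10*I*sqrt(3)/3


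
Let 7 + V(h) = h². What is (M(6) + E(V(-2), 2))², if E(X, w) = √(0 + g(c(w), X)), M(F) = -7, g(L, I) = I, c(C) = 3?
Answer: (7 - I*√3)² ≈ 46.0 - 24.249*I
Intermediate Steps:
V(h) = -7 + h²
E(X, w) = √X (E(X, w) = √(0 + X) = √X)
(M(6) + E(V(-2), 2))² = (-7 + √(-7 + (-2)²))² = (-7 + √(-7 + 4))² = (-7 + √(-3))² = (-7 + I*√3)²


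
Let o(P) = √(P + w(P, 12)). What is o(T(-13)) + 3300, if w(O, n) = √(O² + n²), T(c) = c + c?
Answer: 3300 + √(-26 + 2*√205) ≈ 3301.6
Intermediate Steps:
T(c) = 2*c
o(P) = √(P + √(144 + P²)) (o(P) = √(P + √(P² + 12²)) = √(P + √(P² + 144)) = √(P + √(144 + P²)))
o(T(-13)) + 3300 = √(2*(-13) + √(144 + (2*(-13))²)) + 3300 = √(-26 + √(144 + (-26)²)) + 3300 = √(-26 + √(144 + 676)) + 3300 = √(-26 + √820) + 3300 = √(-26 + 2*√205) + 3300 = 3300 + √(-26 + 2*√205)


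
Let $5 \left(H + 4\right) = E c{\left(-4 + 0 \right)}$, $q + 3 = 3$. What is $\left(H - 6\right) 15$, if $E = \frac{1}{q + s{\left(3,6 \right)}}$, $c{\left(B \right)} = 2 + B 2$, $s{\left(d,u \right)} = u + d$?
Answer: $-152$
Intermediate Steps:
$q = 0$ ($q = -3 + 3 = 0$)
$s{\left(d,u \right)} = d + u$
$c{\left(B \right)} = 2 + 2 B$
$E = \frac{1}{9}$ ($E = \frac{1}{0 + \left(3 + 6\right)} = \frac{1}{0 + 9} = \frac{1}{9} \approx 0.11111$)
$H = - \frac{62}{15}$ ($H = -4 + \frac{\frac{1}{9} \left(2 + 2 \left(-4 + 0\right)\right)}{5} = -4 + \frac{\frac{1}{9} \left(2 + 2 \left(-4\right)\right)}{5} = -4 + \frac{\frac{1}{9} \left(2 - 8\right)}{5} = -4 + \frac{\frac{1}{9} \left(-6\right)}{5} = -4 + \frac{1}{5} \left(- \frac{2}{3}\right) = -4 - \frac{2}{15} = - \frac{62}{15} \approx -4.1333$)
$\left(H - 6\right) 15 = \left(- \frac{62}{15} - 6\right) 15 = \left(- \frac{152}{15}\right) 15 = -152$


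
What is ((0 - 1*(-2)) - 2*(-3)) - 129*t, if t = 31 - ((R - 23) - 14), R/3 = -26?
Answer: -18826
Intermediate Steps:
R = -78 (R = 3*(-26) = -78)
t = 146 (t = 31 - ((-78 - 23) - 14) = 31 - (-101 - 14) = 31 - 1*(-115) = 31 + 115 = 146)
((0 - 1*(-2)) - 2*(-3)) - 129*t = ((0 - 1*(-2)) - 2*(-3)) - 129*146 = ((0 + 2) + 6) - 18834 = (2 + 6) - 18834 = 8 - 18834 = -18826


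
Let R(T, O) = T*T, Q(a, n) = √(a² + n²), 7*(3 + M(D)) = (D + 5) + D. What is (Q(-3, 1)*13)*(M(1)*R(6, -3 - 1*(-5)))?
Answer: -936*√10 ≈ -2959.9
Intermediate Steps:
M(D) = -16/7 + 2*D/7 (M(D) = -3 + ((D + 5) + D)/7 = -3 + ((5 + D) + D)/7 = -3 + (5 + 2*D)/7 = -3 + (5/7 + 2*D/7) = -16/7 + 2*D/7)
R(T, O) = T²
(Q(-3, 1)*13)*(M(1)*R(6, -3 - 1*(-5))) = (√((-3)² + 1²)*13)*((-16/7 + (2/7)*1)*6²) = (√(9 + 1)*13)*((-16/7 + 2/7)*36) = (√10*13)*(-2*36) = (13*√10)*(-72) = -936*√10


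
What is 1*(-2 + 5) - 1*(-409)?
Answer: 412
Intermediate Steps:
1*(-2 + 5) - 1*(-409) = 1*3 + 409 = 3 + 409 = 412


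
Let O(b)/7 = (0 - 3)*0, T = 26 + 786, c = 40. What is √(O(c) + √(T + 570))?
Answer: 1382^(¼) ≈ 6.0972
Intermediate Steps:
T = 812
O(b) = 0 (O(b) = 7*((0 - 3)*0) = 7*(-3*0) = 7*0 = 0)
√(O(c) + √(T + 570)) = √(0 + √(812 + 570)) = √(0 + √1382) = √(√1382) = 1382^(¼)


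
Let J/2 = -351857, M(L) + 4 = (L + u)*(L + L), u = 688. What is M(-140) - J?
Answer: 550270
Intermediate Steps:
M(L) = -4 + 2*L*(688 + L) (M(L) = -4 + (L + 688)*(L + L) = -4 + (688 + L)*(2*L) = -4 + 2*L*(688 + L))
J = -703714 (J = 2*(-351857) = -703714)
M(-140) - J = (-4 + 2*(-140)² + 1376*(-140)) - 1*(-703714) = (-4 + 2*19600 - 192640) + 703714 = (-4 + 39200 - 192640) + 703714 = -153444 + 703714 = 550270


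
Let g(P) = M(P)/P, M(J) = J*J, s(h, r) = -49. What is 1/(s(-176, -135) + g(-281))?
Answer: -1/330 ≈ -0.0030303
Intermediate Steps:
M(J) = J²
g(P) = P (g(P) = P²/P = P)
1/(s(-176, -135) + g(-281)) = 1/(-49 - 281) = 1/(-330) = -1/330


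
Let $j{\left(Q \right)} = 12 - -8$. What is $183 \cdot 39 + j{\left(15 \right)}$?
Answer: $7157$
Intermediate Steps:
$j{\left(Q \right)} = 20$ ($j{\left(Q \right)} = 12 + 8 = 20$)
$183 \cdot 39 + j{\left(15 \right)} = 183 \cdot 39 + 20 = 7137 + 20 = 7157$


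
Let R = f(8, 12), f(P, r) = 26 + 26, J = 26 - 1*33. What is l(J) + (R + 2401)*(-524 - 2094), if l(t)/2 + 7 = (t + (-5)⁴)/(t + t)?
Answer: -44954394/7 ≈ -6.4221e+6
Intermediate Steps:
J = -7 (J = 26 - 33 = -7)
f(P, r) = 52
R = 52
l(t) = -14 + (625 + t)/t (l(t) = -14 + 2*((t + (-5)⁴)/(t + t)) = -14 + 2*((t + 625)/((2*t))) = -14 + 2*((625 + t)*(1/(2*t))) = -14 + 2*((625 + t)/(2*t)) = -14 + (625 + t)/t)
l(J) + (R + 2401)*(-524 - 2094) = (-13 + 625/(-7)) + (52 + 2401)*(-524 - 2094) = (-13 + 625*(-⅐)) + 2453*(-2618) = (-13 - 625/7) - 6421954 = -716/7 - 6421954 = -44954394/7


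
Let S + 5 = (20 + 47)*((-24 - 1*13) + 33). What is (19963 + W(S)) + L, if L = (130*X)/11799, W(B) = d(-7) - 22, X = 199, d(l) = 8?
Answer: 235404121/11799 ≈ 19951.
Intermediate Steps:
S = -273 (S = -5 + (20 + 47)*((-24 - 1*13) + 33) = -5 + 67*((-24 - 13) + 33) = -5 + 67*(-37 + 33) = -5 + 67*(-4) = -5 - 268 = -273)
W(B) = -14 (W(B) = 8 - 22 = -14)
L = 25870/11799 (L = (130*199)/11799 = 25870*(1/11799) = 25870/11799 ≈ 2.1926)
(19963 + W(S)) + L = (19963 - 14) + 25870/11799 = 19949 + 25870/11799 = 235404121/11799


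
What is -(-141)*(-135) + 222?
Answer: -18813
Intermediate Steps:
-(-141)*(-135) + 222 = -141*135 + 222 = -19035 + 222 = -18813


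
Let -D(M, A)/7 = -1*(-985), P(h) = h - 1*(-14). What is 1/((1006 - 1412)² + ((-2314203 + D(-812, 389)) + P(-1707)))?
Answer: -1/2157955 ≈ -4.6340e-7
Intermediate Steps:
P(h) = 14 + h (P(h) = h + 14 = 14 + h)
D(M, A) = -6895 (D(M, A) = -(-7)*(-985) = -7*985 = -6895)
1/((1006 - 1412)² + ((-2314203 + D(-812, 389)) + P(-1707))) = 1/((1006 - 1412)² + ((-2314203 - 6895) + (14 - 1707))) = 1/((-406)² + (-2321098 - 1693)) = 1/(164836 - 2322791) = 1/(-2157955) = -1/2157955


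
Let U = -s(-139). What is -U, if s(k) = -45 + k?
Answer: -184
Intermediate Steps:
U = 184 (U = -(-45 - 139) = -1*(-184) = 184)
-U = -1*184 = -184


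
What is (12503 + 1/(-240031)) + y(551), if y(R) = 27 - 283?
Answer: 2939659656/240031 ≈ 12247.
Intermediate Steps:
y(R) = -256
(12503 + 1/(-240031)) + y(551) = (12503 + 1/(-240031)) - 256 = (12503 - 1/240031) - 256 = 3001107592/240031 - 256 = 2939659656/240031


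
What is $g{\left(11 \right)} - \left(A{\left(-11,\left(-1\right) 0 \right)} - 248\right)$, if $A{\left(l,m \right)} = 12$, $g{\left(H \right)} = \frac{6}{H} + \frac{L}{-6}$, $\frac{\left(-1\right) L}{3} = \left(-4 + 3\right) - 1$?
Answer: $\frac{2591}{11} \approx 235.55$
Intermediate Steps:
$L = 6$ ($L = - 3 \left(\left(-4 + 3\right) - 1\right) = - 3 \left(-1 - 1\right) = \left(-3\right) \left(-2\right) = 6$)
$g{\left(H \right)} = -1 + \frac{6}{H}$ ($g{\left(H \right)} = \frac{6}{H} + \frac{6}{-6} = \frac{6}{H} + 6 \left(- \frac{1}{6}\right) = \frac{6}{H} - 1 = -1 + \frac{6}{H}$)
$g{\left(11 \right)} - \left(A{\left(-11,\left(-1\right) 0 \right)} - 248\right) = \frac{6 - 11}{11} - \left(12 - 248\right) = \frac{6 - 11}{11} - -236 = \frac{1}{11} \left(-5\right) + 236 = - \frac{5}{11} + 236 = \frac{2591}{11}$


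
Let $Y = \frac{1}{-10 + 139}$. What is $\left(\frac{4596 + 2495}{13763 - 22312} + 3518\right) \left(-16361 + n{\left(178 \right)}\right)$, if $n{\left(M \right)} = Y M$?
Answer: $- \frac{63455850711781}{1102821} \approx -5.754 \cdot 10^{7}$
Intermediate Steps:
$Y = \frac{1}{129} \approx 0.0077519$
$n{\left(M \right)} = \frac{M}{129}$
$\left(\frac{4596 + 2495}{13763 - 22312} + 3518\right) \left(-16361 + n{\left(178 \right)}\right) = \left(\frac{4596 + 2495}{13763 - 22312} + 3518\right) \left(-16361 + \frac{1}{129} \cdot 178\right) = \left(\frac{7091}{-8549} + 3518\right) \left(-16361 + \frac{178}{129}\right) = \left(7091 \left(- \frac{1}{8549}\right) + 3518\right) \left(- \frac{2110391}{129}\right) = \left(- \frac{7091}{8549} + 3518\right) \left(- \frac{2110391}{129}\right) = \frac{30068291}{8549} \left(- \frac{2110391}{129}\right) = - \frac{63455850711781}{1102821}$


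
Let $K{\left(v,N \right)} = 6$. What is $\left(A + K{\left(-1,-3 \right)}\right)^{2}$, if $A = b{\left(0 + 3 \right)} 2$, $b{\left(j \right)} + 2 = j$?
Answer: $64$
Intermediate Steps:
$b{\left(j \right)} = -2 + j$
$A = 2$ ($A = \left(-2 + \left(0 + 3\right)\right) 2 = \left(-2 + 3\right) 2 = 1 \cdot 2 = 2$)
$\left(A + K{\left(-1,-3 \right)}\right)^{2} = \left(2 + 6\right)^{2} = 8^{2} = 64$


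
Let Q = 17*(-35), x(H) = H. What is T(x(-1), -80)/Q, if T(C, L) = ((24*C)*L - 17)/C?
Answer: 1903/595 ≈ 3.1983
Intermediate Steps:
T(C, L) = (-17 + 24*C*L)/C (T(C, L) = (24*C*L - 17)/C = (-17 + 24*C*L)/C)
Q = -595
T(x(-1), -80)/Q = (-17/(-1) + 24*(-80))/(-595) = (-17*(-1) - 1920)*(-1/595) = (17 - 1920)*(-1/595) = -1903*(-1/595) = 1903/595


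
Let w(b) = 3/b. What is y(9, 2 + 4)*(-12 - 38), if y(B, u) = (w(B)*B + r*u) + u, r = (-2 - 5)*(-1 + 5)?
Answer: 7950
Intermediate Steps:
r = -28 (r = -7*4 = -28)
y(B, u) = 3 - 27*u (y(B, u) = ((3/B)*B - 28*u) + u = (3 - 28*u) + u = 3 - 27*u)
y(9, 2 + 4)*(-12 - 38) = (3 - 27*(2 + 4))*(-12 - 38) = (3 - 27*6)*(-50) = (3 - 162)*(-50) = -159*(-50) = 7950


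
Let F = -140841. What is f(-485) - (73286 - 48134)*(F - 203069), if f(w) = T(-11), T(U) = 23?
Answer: 8650024343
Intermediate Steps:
f(w) = 23
f(-485) - (73286 - 48134)*(F - 203069) = 23 - (73286 - 48134)*(-140841 - 203069) = 23 - 25152*(-343910) = 23 - 1*(-8650024320) = 23 + 8650024320 = 8650024343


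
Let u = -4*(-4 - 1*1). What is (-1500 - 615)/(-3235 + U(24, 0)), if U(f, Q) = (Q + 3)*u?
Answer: 423/635 ≈ 0.66614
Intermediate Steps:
u = 20 (u = -4*(-4 - 1) = -4*(-5) = 20)
U(f, Q) = 60 + 20*Q (U(f, Q) = (Q + 3)*20 = (3 + Q)*20 = 60 + 20*Q)
(-1500 - 615)/(-3235 + U(24, 0)) = (-1500 - 615)/(-3235 + (60 + 20*0)) = -2115/(-3235 + (60 + 0)) = -2115/(-3235 + 60) = -2115/(-3175) = -2115*(-1/3175) = 423/635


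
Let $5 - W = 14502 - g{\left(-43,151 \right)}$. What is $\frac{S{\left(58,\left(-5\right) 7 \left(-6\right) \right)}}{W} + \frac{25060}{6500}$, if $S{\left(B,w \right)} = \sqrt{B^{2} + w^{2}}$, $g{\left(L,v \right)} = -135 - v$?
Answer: $\frac{1253}{325} - \frac{2 \sqrt{11866}}{14783} \approx 3.8406$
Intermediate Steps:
$W = -14783$ ($W = 5 - \left(14502 - \left(-135 - 151\right)\right) = 5 - \left(14502 - -286\right) = 5 - \left(14502 + 286\right) = 5 - 14788 = -14783$)
$\frac{S{\left(58,\left(-5\right) 7 \left(-6\right) \right)}}{W} + \frac{25060}{6500} = \frac{\sqrt{58^{2} + \left(\left(-5\right) 7 \left(-6\right)\right)^{2}}}{-14783} + \frac{25060}{6500} = \sqrt{3364 + \left(\left(-35\right) \left(-6\right)\right)^{2}} \left(- \frac{1}{14783}\right) + 25060 \cdot \frac{1}{6500} = \sqrt{3364 + 210^{2}} \left(- \frac{1}{14783}\right) + \frac{1253}{325} = \sqrt{3364 + 44100} \left(- \frac{1}{14783}\right) + \frac{1253}{325} = \sqrt{47464} \left(- \frac{1}{14783}\right) + \frac{1253}{325} = 2 \sqrt{11866} \left(- \frac{1}{14783}\right) + \frac{1253}{325} = - \frac{2 \sqrt{11866}}{14783} + \frac{1253}{325} = \frac{1253}{325} - \frac{2 \sqrt{11866}}{14783}$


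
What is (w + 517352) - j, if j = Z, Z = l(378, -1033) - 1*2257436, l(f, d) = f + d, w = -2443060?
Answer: 332383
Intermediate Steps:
l(f, d) = d + f
Z = -2258091 (Z = (-1033 + 378) - 1*2257436 = -655 - 2257436 = -2258091)
j = -2258091
(w + 517352) - j = (-2443060 + 517352) - 1*(-2258091) = -1925708 + 2258091 = 332383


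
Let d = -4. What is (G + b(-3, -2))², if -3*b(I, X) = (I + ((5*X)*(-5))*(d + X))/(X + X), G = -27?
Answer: 43681/16 ≈ 2730.1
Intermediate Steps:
b(I, X) = -(I - 25*X*(-4 + X))/(6*X) (b(I, X) = -(I + ((5*X)*(-5))*(-4 + X))/(3*(X + X)) = -(I + (-25*X)*(-4 + X))/(3*(2*X)) = -(I - 25*X*(-4 + X))*1/(2*X)/3 = -(I - 25*X*(-4 + X))/(6*X))
(G + b(-3, -2))² = (-27 + (⅙)*(-1*(-3) + 25*(-2)*(-4 - 2))/(-2))² = (-27 + (⅙)*(-½)*(3 + 25*(-2)*(-6)))² = (-27 + (⅙)*(-½)*(3 + 300))² = (-27 + (⅙)*(-½)*303)² = (-27 - 101/4)² = (-209/4)² = 43681/16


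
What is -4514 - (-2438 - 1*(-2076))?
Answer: -4152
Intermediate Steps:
-4514 - (-2438 - 1*(-2076)) = -4514 - (-2438 + 2076) = -4514 - 1*(-362) = -4514 + 362 = -4152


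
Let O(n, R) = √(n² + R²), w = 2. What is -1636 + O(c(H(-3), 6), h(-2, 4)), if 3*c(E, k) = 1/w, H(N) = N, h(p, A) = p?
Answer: -1636 + √145/6 ≈ -1634.0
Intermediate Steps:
c(E, k) = ⅙ (c(E, k) = (⅓)/2 = (⅓)*(½) = ⅙)
O(n, R) = √(R² + n²)
-1636 + O(c(H(-3), 6), h(-2, 4)) = -1636 + √((-2)² + (⅙)²) = -1636 + √(4 + 1/36) = -1636 + √(145/36) = -1636 + √145/6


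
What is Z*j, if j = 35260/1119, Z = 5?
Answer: 176300/1119 ≈ 157.55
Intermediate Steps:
j = 35260/1119 (j = 35260*(1/1119) = 35260/1119 ≈ 31.510)
Z*j = 5*(35260/1119) = 176300/1119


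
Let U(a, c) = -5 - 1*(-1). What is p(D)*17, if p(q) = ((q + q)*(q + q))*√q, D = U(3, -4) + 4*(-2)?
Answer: 19584*I*√3 ≈ 33921.0*I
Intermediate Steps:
U(a, c) = -4 (U(a, c) = -5 + 1 = -4)
D = -12 (D = -4 + 4*(-2) = -4 - 8 = -12)
p(q) = 4*q^(5/2) (p(q) = ((2*q)*(2*q))*√q = (4*q²)*√q = 4*q^(5/2))
p(D)*17 = (4*(-12)^(5/2))*17 = (4*(288*I*√3))*17 = (1152*I*√3)*17 = 19584*I*√3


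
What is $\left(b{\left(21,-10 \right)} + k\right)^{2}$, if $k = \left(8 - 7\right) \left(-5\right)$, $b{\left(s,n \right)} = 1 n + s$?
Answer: $36$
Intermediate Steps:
$b{\left(s,n \right)} = n + s$
$k = -5$ ($k = 1 \left(-5\right) = -5$)
$\left(b{\left(21,-10 \right)} + k\right)^{2} = \left(\left(-10 + 21\right) - 5\right)^{2} = \left(11 - 5\right)^{2} = 6^{2} = 36$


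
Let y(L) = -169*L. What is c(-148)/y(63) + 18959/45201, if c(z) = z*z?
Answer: -20210929/12339873 ≈ -1.6379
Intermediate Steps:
c(z) = z²
c(-148)/y(63) + 18959/45201 = (-148)²/((-169*63)) + 18959/45201 = 21904/(-10647) + 18959*(1/45201) = 21904*(-1/10647) + 18959/45201 = -21904/10647 + 18959/45201 = -20210929/12339873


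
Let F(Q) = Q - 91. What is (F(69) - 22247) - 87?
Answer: -22356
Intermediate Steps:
F(Q) = -91 + Q
(F(69) - 22247) - 87 = ((-91 + 69) - 22247) - 87 = (-22 - 22247) - 87 = -22269 - 87 = -22356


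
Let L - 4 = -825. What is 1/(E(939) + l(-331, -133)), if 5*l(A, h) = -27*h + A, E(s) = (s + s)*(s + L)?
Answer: 1/222256 ≈ 4.4993e-6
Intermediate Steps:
L = -821 (L = 4 - 825 = -821)
E(s) = 2*s*(-821 + s) (E(s) = (s + s)*(s - 821) = (2*s)*(-821 + s) = 2*s*(-821 + s))
l(A, h) = -27*h/5 + A/5 (l(A, h) = (-27*h + A)/5 = (A - 27*h)/5 = -27*h/5 + A/5)
1/(E(939) + l(-331, -133)) = 1/(2*939*(-821 + 939) + (-27/5*(-133) + (⅕)*(-331))) = 1/(2*939*118 + (3591/5 - 331/5)) = 1/(221604 + 652) = 1/222256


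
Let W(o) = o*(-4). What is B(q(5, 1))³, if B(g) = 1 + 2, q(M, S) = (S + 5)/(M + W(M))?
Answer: 27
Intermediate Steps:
W(o) = -4*o
q(M, S) = -(5 + S)/(3*M) (q(M, S) = (S + 5)/(M - 4*M) = (5 + S)/((-3*M)) = (5 + S)*(-1/(3*M)) = -(5 + S)/(3*M))
B(g) = 3
B(q(5, 1))³ = 3³ = 27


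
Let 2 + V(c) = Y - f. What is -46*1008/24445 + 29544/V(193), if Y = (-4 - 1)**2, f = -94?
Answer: 238926008/953355 ≈ 250.62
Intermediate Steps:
Y = 25 (Y = (-5)**2 = 25)
V(c) = 117 (V(c) = -2 + (25 - 1*(-94)) = -2 + (25 + 94) = -2 + 119 = 117)
-46*1008/24445 + 29544/V(193) = -46*1008/24445 + 29544/117 = -46368*1/24445 + 29544*(1/117) = -46368/24445 + 9848/39 = 238926008/953355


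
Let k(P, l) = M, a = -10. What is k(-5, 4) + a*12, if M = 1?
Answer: -119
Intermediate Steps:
k(P, l) = 1
k(-5, 4) + a*12 = 1 - 10*12 = 1 - 120 = -119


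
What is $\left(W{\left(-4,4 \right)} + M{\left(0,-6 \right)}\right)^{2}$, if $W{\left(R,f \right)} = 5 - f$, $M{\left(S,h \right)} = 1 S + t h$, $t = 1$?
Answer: $25$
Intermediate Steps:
$M{\left(S,h \right)} = S + h$ ($M{\left(S,h \right)} = 1 S + 1 h = S + h$)
$\left(W{\left(-4,4 \right)} + M{\left(0,-6 \right)}\right)^{2} = \left(\left(5 - 4\right) + \left(0 - 6\right)\right)^{2} = \left(\left(5 - 4\right) - 6\right)^{2} = \left(1 - 6\right)^{2} = \left(-5\right)^{2} = 25$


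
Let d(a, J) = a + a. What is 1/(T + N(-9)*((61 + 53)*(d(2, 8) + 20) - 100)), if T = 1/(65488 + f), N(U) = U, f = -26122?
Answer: -39366/933918983 ≈ -4.2151e-5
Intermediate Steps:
d(a, J) = 2*a
T = 1/39366 (T = 1/(65488 - 26122) = 1/39366 ≈ 2.5403e-5)
1/(T + N(-9)*((61 + 53)*(d(2, 8) + 20) - 100)) = 1/(1/39366 - 9*((61 + 53)*(2*2 + 20) - 100)) = 1/(1/39366 - 9*(114*(4 + 20) - 100)) = 1/(1/39366 - 9*(114*24 - 100)) = 1/(1/39366 - 9*(2736 - 100)) = 1/(1/39366 - 9*2636) = 1/(1/39366 - 23724) = 1/(-933918983/39366) = -39366/933918983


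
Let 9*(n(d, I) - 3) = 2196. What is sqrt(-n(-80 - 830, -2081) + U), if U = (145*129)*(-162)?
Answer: I*sqrt(3030457) ≈ 1740.8*I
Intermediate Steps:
n(d, I) = 247 (n(d, I) = 3 + (1/9)*2196 = 3 + 244 = 247)
U = -3030210 (U = 18705*(-162) = -3030210)
sqrt(-n(-80 - 830, -2081) + U) = sqrt(-1*247 - 3030210) = sqrt(-247 - 3030210) = sqrt(-3030457) = I*sqrt(3030457)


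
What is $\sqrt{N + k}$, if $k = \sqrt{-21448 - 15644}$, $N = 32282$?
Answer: $\sqrt{32282 + 2 i \sqrt{9273}} \approx 179.67 + 0.5359 i$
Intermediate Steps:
$k = 2 i \sqrt{9273}$ ($k = \sqrt{-37092} = 2 i \sqrt{9273} \approx 192.59 i$)
$\sqrt{N + k} = \sqrt{32282 + 2 i \sqrt{9273}}$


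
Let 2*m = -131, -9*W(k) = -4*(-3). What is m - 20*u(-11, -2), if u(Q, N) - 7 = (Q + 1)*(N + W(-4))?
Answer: -5233/6 ≈ -872.17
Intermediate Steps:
W(k) = -4/3 (W(k) = -(-4)*(-3)/9 = -1/9*12 = -4/3)
u(Q, N) = 7 + (1 + Q)*(-4/3 + N) (u(Q, N) = 7 + (Q + 1)*(N - 4/3) = 7 + (1 + Q)*(-4/3 + N))
m = -131/2 (m = (1/2)*(-131) = -131/2 ≈ -65.500)
m - 20*u(-11, -2) = -131/2 - 20*(17/3 - 2 - 4/3*(-11) - 2*(-11)) = -131/2 - 20*(17/3 - 2 + 44/3 + 22) = -131/2 - 20*121/3 = -131/2 - 2420/3 = -5233/6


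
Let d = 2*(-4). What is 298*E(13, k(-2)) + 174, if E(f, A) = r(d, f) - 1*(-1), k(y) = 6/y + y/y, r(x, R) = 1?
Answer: 770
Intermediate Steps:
d = -8
k(y) = 1 + 6/y (k(y) = 6/y + 1 = 1 + 6/y)
E(f, A) = 2 (E(f, A) = 1 - 1*(-1) = 1 + 1 = 2)
298*E(13, k(-2)) + 174 = 298*2 + 174 = 596 + 174 = 770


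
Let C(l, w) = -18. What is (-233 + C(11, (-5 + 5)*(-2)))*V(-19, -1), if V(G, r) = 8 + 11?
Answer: -4769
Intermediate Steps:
V(G, r) = 19
(-233 + C(11, (-5 + 5)*(-2)))*V(-19, -1) = (-233 - 18)*19 = -251*19 = -4769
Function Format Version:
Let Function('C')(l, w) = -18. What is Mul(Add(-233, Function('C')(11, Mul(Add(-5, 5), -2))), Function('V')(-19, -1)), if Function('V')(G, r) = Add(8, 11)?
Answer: -4769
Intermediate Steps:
Function('V')(G, r) = 19
Mul(Add(-233, Function('C')(11, Mul(Add(-5, 5), -2))), Function('V')(-19, -1)) = Mul(Add(-233, -18), 19) = Mul(-251, 19) = -4769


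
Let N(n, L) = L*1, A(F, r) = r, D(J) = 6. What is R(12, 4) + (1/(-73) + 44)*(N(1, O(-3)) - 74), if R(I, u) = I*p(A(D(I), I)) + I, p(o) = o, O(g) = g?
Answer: -235859/73 ≈ -3230.9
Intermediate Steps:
N(n, L) = L
R(I, u) = I + I**2 (R(I, u) = I*I + I = I**2 + I = I + I**2)
R(12, 4) + (1/(-73) + 44)*(N(1, O(-3)) - 74) = 12*(1 + 12) + (1/(-73) + 44)*(-3 - 74) = 12*13 + (-1/73 + 44)*(-77) = 156 + (3211/73)*(-77) = 156 - 247247/73 = -235859/73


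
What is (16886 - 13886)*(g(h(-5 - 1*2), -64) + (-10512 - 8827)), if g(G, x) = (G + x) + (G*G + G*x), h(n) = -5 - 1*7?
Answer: -55509000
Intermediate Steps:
h(n) = -12 (h(n) = -5 - 7 = -12)
g(G, x) = G + x + G² + G*x (g(G, x) = (G + x) + (G² + G*x) = G + x + G² + G*x)
(16886 - 13886)*(g(h(-5 - 1*2), -64) + (-10512 - 8827)) = (16886 - 13886)*((-12 - 64 + (-12)² - 12*(-64)) + (-10512 - 8827)) = 3000*((-12 - 64 + 144 + 768) - 19339) = 3000*(836 - 19339) = 3000*(-18503) = -55509000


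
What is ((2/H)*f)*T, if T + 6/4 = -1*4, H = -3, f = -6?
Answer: -22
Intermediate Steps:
T = -11/2 (T = -3/2 - 1*4 = -3/2 - 4 = -11/2 ≈ -5.5000)
((2/H)*f)*T = ((2/(-3))*(-6))*(-11/2) = ((2*(-1/3))*(-6))*(-11/2) = -2/3*(-6)*(-11/2) = 4*(-11/2) = -22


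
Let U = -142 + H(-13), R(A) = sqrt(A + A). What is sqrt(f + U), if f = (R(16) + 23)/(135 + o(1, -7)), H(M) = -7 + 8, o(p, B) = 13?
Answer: sqrt(-771265 + 148*sqrt(2))/74 ≈ 11.866*I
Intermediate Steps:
H(M) = 1
R(A) = sqrt(2)*sqrt(A) (R(A) = sqrt(2*A) = sqrt(2)*sqrt(A))
U = -141 (U = -142 + 1 = -141)
f = 23/148 + sqrt(2)/37 (f = (sqrt(2)*sqrt(16) + 23)/(135 + 13) = (sqrt(2)*4 + 23)/148 = (4*sqrt(2) + 23)*(1/148) = (23 + 4*sqrt(2))*(1/148) = 23/148 + sqrt(2)/37 ≈ 0.19363)
sqrt(f + U) = sqrt((23/148 + sqrt(2)/37) - 141) = sqrt(-20845/148 + sqrt(2)/37)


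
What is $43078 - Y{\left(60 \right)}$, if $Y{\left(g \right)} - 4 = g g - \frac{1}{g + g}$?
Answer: $\frac{4736881}{120} \approx 39474.0$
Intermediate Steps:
$Y{\left(g \right)} = 4 + g^{2} - \frac{1}{2 g}$ ($Y{\left(g \right)} = 4 + \left(g g - \frac{1}{g + g}\right) = 4 + \left(g^{2} - \frac{1}{2 g}\right) = 4 + g^{2} - \frac{1}{2 g}$)
$43078 - Y{\left(60 \right)} = 43078 - \left(4 + 60^{2} - \frac{1}{2 \cdot 60}\right) = 43078 - \left(4 + 3600 - \frac{1}{120}\right) = 43078 - \frac{432479}{120} = \frac{4736881}{120}$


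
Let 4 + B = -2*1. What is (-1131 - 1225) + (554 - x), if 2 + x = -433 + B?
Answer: -1361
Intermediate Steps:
B = -6 (B = -4 - 2*1 = -4 - 2 = -6)
x = -441 (x = -2 + (-433 - 6) = -2 - 439 = -441)
(-1131 - 1225) + (554 - x) = (-1131 - 1225) + (554 - 1*(-441)) = -2356 + (554 + 441) = -2356 + 995 = -1361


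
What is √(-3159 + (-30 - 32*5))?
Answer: I*√3349 ≈ 57.871*I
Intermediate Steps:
√(-3159 + (-30 - 32*5)) = √(-3159 + (-30 - 160)) = √(-3159 - 190) = √(-3349) = I*√3349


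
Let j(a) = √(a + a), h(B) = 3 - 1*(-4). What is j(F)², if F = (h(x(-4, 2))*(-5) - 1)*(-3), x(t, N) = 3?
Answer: 216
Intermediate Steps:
h(B) = 7 (h(B) = 3 + 4 = 7)
F = 108 (F = (7*(-5) - 1)*(-3) = (-35 - 1)*(-3) = -36*(-3) = 108)
j(a) = √2*√a (j(a) = √(2*a) = √2*√a)
j(F)² = (√2*√108)² = (√2*(6*√3))² = (6*√6)² = 216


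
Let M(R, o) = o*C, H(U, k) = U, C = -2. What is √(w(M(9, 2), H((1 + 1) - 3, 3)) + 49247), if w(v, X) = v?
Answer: √49243 ≈ 221.91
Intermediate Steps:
M(R, o) = -2*o (M(R, o) = o*(-2) = -2*o)
√(w(M(9, 2), H((1 + 1) - 3, 3)) + 49247) = √(-2*2 + 49247) = √(-4 + 49247) = √49243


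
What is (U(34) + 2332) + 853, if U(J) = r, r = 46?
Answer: 3231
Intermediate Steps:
U(J) = 46
(U(34) + 2332) + 853 = (46 + 2332) + 853 = 2378 + 853 = 3231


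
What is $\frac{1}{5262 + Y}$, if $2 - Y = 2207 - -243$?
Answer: $\frac{1}{2814} \approx 0.00035537$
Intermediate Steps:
$Y = -2448$ ($Y = 2 - \left(2207 - -243\right) = 2 - \left(2207 + 243\right) = 2 - 2450 = -2448$)
$\frac{1}{5262 + Y} = \frac{1}{5262 - 2448} = \frac{1}{2814}$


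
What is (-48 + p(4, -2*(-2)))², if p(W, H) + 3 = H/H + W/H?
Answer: 2401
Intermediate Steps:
p(W, H) = -2 + W/H (p(W, H) = -3 + (H/H + W/H) = -3 + (1 + W/H) = -2 + W/H)
(-48 + p(4, -2*(-2)))² = (-48 + (-2 + 4/((-2*(-2)))))² = (-48 + (-2 + 4/4))² = (-48 + (-2 + 4*(¼)))² = (-48 + (-2 + 1))² = (-48 - 1)² = (-49)² = 2401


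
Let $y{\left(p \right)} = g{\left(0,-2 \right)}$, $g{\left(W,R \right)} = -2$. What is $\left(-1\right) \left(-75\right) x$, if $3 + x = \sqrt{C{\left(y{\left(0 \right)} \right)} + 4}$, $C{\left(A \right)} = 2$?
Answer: $-225 + 75 \sqrt{6} \approx -41.288$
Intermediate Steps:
$y{\left(p \right)} = -2$
$x = -3 + \sqrt{6}$ ($x = -3 + \sqrt{2 + 4} = -3 + \sqrt{6} \approx -0.55051$)
$\left(-1\right) \left(-75\right) x = \left(-1\right) \left(-75\right) \left(-3 + \sqrt{6}\right) = 75 \left(-3 + \sqrt{6}\right) = -225 + 75 \sqrt{6}$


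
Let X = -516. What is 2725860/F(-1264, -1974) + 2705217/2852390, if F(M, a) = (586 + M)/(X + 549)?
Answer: -42763381240179/322320070 ≈ -1.3267e+5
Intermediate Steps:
F(M, a) = 586/33 + M/33 (F(M, a) = (586 + M)/(-516 + 549) = (586 + M)/33 = (586 + M)*(1/33) = 586/33 + M/33)
2725860/F(-1264, -1974) + 2705217/2852390 = 2725860/(586/33 + (1/33)*(-1264)) + 2705217/2852390 = 2725860/(586/33 - 1264/33) + 2705217*(1/2852390) = 2725860/(-226/11) + 2705217/2852390 = 2725860*(-11/226) + 2705217/2852390 = -14992230/113 + 2705217/2852390 = -42763381240179/322320070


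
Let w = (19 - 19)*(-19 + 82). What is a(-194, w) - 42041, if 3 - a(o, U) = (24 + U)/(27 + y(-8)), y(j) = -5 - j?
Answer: -210194/5 ≈ -42039.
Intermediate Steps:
w = 0 (w = 0*63 = 0)
a(o, U) = 11/5 - U/30 (a(o, U) = 3 - (24 + U)/(27 + (-5 - 1*(-8))) = 3 - (24 + U)/(27 + (-5 + 8)) = 3 - (24 + U)/(27 + 3) = 3 - (24 + U)/30 = 3 - (⅘ + U/30) = 3 + (-⅘ - U/30) = 11/5 - U/30)
a(-194, w) - 42041 = (11/5 - 1/30*0) - 42041 = (11/5 + 0) - 42041 = 11/5 - 42041 = -210194/5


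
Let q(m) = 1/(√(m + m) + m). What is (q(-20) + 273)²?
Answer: (5961228*√10 + 26819521*I)/(40*(2*√10 + 9*I)) ≈ 74504.0 - 7.8469*I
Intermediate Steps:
q(m) = 1/(m + √2*√m) (q(m) = 1/(√(2*m) + m) = 1/(√2*√m + m) = 1/(m + √2*√m))
(q(-20) + 273)² = (1/(-20 + √2*√(-20)) + 273)² = (1/(-20 + √2*(2*I*√5)) + 273)² = (1/(-20 + 2*I*√10) + 273)² = (273 + 1/(-20 + 2*I*√10))²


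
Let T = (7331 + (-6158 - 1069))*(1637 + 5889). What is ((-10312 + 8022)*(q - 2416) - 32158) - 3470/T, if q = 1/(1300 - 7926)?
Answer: 7131645847052817/1296549176 ≈ 5.5005e+6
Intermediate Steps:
q = -1/6626 (q = 1/(-6626) = -1/6626 ≈ -0.00015092)
T = 782704 (T = (7331 - 7227)*7526 = 104*7526 = 782704)
((-10312 + 8022)*(q - 2416) - 32158) - 3470/T = ((-10312 + 8022)*(-1/6626 - 2416) - 32158) - 3470/782704 = (-2290*(-16008417/6626) - 32158) - 3470*1/782704 = (18329637465/3313 - 32158) - 1735/391352 = 18223098011/3313 - 1735/391352 = 7131645847052817/1296549176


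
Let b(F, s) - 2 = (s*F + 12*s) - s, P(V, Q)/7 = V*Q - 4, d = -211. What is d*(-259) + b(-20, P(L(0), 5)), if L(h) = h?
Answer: 54903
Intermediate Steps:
P(V, Q) = -28 + 7*Q*V (P(V, Q) = 7*(V*Q - 4) = 7*(Q*V - 4) = 7*(-4 + Q*V) = -28 + 7*Q*V)
b(F, s) = 2 + 11*s + F*s (b(F, s) = 2 + ((s*F + 12*s) - s) = 2 + ((F*s + 12*s) - s) = 2 + ((12*s + F*s) - s) = 2 + (11*s + F*s) = 2 + 11*s + F*s)
d*(-259) + b(-20, P(L(0), 5)) = -211*(-259) + (2 + 11*(-28 + 7*5*0) - 20*(-28 + 7*5*0)) = 54649 + (2 + 11*(-28 + 0) - 20*(-28 + 0)) = 54649 + (2 + 11*(-28) - 20*(-28)) = 54649 + (2 - 308 + 560) = 54649 + 254 = 54903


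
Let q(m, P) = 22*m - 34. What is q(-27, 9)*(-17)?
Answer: 10676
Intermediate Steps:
q(m, P) = -34 + 22*m
q(-27, 9)*(-17) = (-34 + 22*(-27))*(-17) = (-34 - 594)*(-17) = -628*(-17) = 10676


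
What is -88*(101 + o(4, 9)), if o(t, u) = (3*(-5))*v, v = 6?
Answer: -968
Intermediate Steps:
o(t, u) = -90 (o(t, u) = (3*(-5))*6 = -15*6 = -90)
-88*(101 + o(4, 9)) = -88*(101 - 90) = -88*11 = -968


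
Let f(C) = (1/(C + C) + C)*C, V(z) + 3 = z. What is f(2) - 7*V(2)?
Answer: 23/2 ≈ 11.500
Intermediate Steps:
V(z) = -3 + z
f(C) = C*(C + 1/(2*C)) (f(C) = (1/(2*C) + C)*C = (C + 1/(2*C))*C = C*(C + 1/(2*C)))
f(2) - 7*V(2) = (½ + 2²) - 7*(-3 + 2) = (½ + 4) - 7*(-1) = 9/2 + 7 = 23/2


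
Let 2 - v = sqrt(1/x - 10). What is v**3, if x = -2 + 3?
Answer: (2 - 3*I)**3 ≈ -46.0 - 9.0*I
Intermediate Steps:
x = 1
v = 2 - 3*I (v = 2 - sqrt(1/1 - 10) = 2 - sqrt(1 - 10) = 2 - sqrt(-9) = 2 - 3*I ≈ 2.0 - 3.0*I)
v**3 = (2 - 3*I)**3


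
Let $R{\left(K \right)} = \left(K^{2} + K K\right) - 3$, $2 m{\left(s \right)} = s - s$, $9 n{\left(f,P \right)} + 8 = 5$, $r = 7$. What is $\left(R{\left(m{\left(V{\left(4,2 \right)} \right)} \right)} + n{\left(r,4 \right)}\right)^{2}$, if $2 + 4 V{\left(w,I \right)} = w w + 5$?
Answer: $\frac{100}{9} \approx 11.111$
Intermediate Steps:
$V{\left(w,I \right)} = \frac{3}{4} + \frac{w^{2}}{4}$ ($V{\left(w,I \right)} = - \frac{1}{2} + \frac{w w + 5}{4} = - \frac{1}{2} + \frac{w^{2} + 5}{4} = - \frac{1}{2} + \frac{5 + w^{2}}{4} = - \frac{1}{2} + \left(\frac{5}{4} + \frac{w^{2}}{4}\right) = \frac{3}{4} + \frac{w^{2}}{4}$)
$n{\left(f,P \right)} = - \frac{1}{3}$ ($n{\left(f,P \right)} = - \frac{8}{9} + \frac{1}{9} \cdot 5 = - \frac{8}{9} + \frac{5}{9} = - \frac{1}{3}$)
$m{\left(s \right)} = 0$ ($m{\left(s \right)} = \frac{s - s}{2} = \frac{1}{2} \cdot 0 = 0$)
$R{\left(K \right)} = -3 + 2 K^{2}$ ($R{\left(K \right)} = \left(K^{2} + K^{2}\right) - 3 = 2 K^{2} - 3 = -3 + 2 K^{2}$)
$\left(R{\left(m{\left(V{\left(4,2 \right)} \right)} \right)} + n{\left(r,4 \right)}\right)^{2} = \left(\left(-3 + 2 \cdot 0^{2}\right) - \frac{1}{3}\right)^{2} = \left(\left(-3 + 2 \cdot 0\right) - \frac{1}{3}\right)^{2} = \left(\left(-3 + 0\right) - \frac{1}{3}\right)^{2} = \left(-3 - \frac{1}{3}\right)^{2} = \left(- \frac{10}{3}\right)^{2} = \frac{100}{9}$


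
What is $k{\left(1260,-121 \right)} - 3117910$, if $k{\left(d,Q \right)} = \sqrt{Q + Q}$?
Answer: $-3117910 + 11 i \sqrt{2} \approx -3.1179 \cdot 10^{6} + 15.556 i$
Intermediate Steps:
$k{\left(d,Q \right)} = \sqrt{2} \sqrt{Q}$ ($k{\left(d,Q \right)} = \sqrt{2 Q} = \sqrt{2} \sqrt{Q}$)
$k{\left(1260,-121 \right)} - 3117910 = \sqrt{2} \sqrt{-121} - 3117910 = \sqrt{2} \cdot 11 i - 3117910 = 11 i \sqrt{2} - 3117910 = -3117910 + 11 i \sqrt{2}$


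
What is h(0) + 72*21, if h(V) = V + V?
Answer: 1512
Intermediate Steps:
h(V) = 2*V
h(0) + 72*21 = 2*0 + 72*21 = 0 + 1512 = 1512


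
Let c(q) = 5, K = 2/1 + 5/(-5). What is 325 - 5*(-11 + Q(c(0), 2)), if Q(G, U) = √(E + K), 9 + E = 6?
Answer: 380 - 5*I*√2 ≈ 380.0 - 7.0711*I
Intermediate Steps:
E = -3 (E = -9 + 6 = -3)
K = 1 (K = 2*1 + 5*(-⅕) = 2 - 1 = 1)
Q(G, U) = I*√2 (Q(G, U) = √(-3 + 1) = √(-2) = I*√2)
325 - 5*(-11 + Q(c(0), 2)) = 325 - 5*(-11 + I*√2) = 325 + (55 - 5*I*√2) = 380 - 5*I*√2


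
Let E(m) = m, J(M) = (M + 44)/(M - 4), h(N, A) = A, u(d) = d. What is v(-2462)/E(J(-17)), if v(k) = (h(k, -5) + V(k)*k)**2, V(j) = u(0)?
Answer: -175/9 ≈ -19.444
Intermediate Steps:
V(j) = 0
J(M) = (44 + M)/(-4 + M)
v(k) = 25 (v(k) = (-5 + 0*k)**2 = (-5 + 0)**2 = (-5)**2 = 25)
v(-2462)/E(J(-17)) = 25/(((44 - 17)/(-4 - 17))) = 25/((27/(-21))) = 25/((-1/21*27)) = 25/(-9/7) = 25*(-7/9) = -175/9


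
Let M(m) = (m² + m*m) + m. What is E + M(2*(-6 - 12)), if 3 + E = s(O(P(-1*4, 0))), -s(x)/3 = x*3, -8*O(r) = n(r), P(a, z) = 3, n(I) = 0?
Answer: 2553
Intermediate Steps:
O(r) = 0 (O(r) = -⅛*0 = 0)
M(m) = m + 2*m² (M(m) = (m² + m²) + m = 2*m² + m = m + 2*m²)
s(x) = -9*x (s(x) = -3*x*3 = -9*x)
E = -3 (E = -3 - 9*0 = -3 + 0 = -3)
E + M(2*(-6 - 12)) = -3 + (2*(-6 - 12))*(1 + 2*(2*(-6 - 12))) = -3 + (2*(-18))*(1 + 2*(2*(-18))) = -3 - 36*(1 + 2*(-36)) = -3 - 36*(1 - 72) = -3 - 36*(-71) = -3 + 2556 = 2553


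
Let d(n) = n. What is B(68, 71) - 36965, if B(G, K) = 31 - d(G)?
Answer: -37002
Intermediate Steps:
B(G, K) = 31 - G
B(68, 71) - 36965 = (31 - 1*68) - 36965 = (31 - 68) - 36965 = -37 - 36965 = -37002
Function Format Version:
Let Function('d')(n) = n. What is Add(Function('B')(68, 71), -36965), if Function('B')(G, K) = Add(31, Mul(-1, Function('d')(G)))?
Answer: -37002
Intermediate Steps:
Function('B')(G, K) = Add(31, Mul(-1, G))
Add(Function('B')(68, 71), -36965) = Add(Add(31, Mul(-1, 68)), -36965) = Add(Add(31, -68), -36965) = Add(-37, -36965) = -37002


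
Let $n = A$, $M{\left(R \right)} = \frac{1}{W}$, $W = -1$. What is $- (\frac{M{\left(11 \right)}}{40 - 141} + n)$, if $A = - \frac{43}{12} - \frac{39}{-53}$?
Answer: $\frac{182275}{64236} \approx 2.8376$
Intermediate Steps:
$M{\left(R \right)} = -1$ ($M{\left(R \right)} = \frac{1}{-1} = -1$)
$A = - \frac{1811}{636}$ ($A = \left(-43\right) \frac{1}{12} - - \frac{39}{53} = - \frac{43}{12} + \frac{39}{53} = - \frac{1811}{636} \approx -2.8475$)
$n = - \frac{1811}{636} \approx -2.8475$
$- (\frac{M{\left(11 \right)}}{40 - 141} + n) = - (\frac{1}{40 - 141} \left(-1\right) - \frac{1811}{636}) = - (\frac{1}{-101} \left(-1\right) - \frac{1811}{636}) = - (\left(- \frac{1}{101}\right) \left(-1\right) - \frac{1811}{636}) = - (\frac{1}{101} - \frac{1811}{636}) = \left(-1\right) \left(- \frac{182275}{64236}\right) = \frac{182275}{64236}$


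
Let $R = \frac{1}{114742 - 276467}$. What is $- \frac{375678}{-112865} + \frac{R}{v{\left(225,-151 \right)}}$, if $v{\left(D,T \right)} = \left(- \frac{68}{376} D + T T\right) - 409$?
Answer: $\frac{25530171093801068}{7670033275148775} \approx 3.3286$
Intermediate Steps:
$R = - \frac{1}{161725}$ ($R = \frac{1}{-161725} = - \frac{1}{161725} \approx -6.1833 \cdot 10^{-6}$)
$v{\left(D,T \right)} = -409 + T^{2} - \frac{17 D}{94}$ ($v{\left(D,T \right)} = \left(\left(-68\right) \frac{1}{376} D + T^{2}\right) - 409 = \left(- \frac{17 D}{94} + T^{2}\right) - 409 = \left(T^{2} - \frac{17 D}{94}\right) - 409 = -409 + T^{2} - \frac{17 D}{94}$)
$- \frac{375678}{-112865} + \frac{R}{v{\left(225,-151 \right)}} = - \frac{375678}{-112865} - \frac{1}{161725 \left(-409 + \left(-151\right)^{2} - \frac{3825}{94}\right)} = \left(-375678\right) \left(- \frac{1}{112865}\right) - \frac{1}{161725 \left(-409 + 22801 - \frac{3825}{94}\right)} = \frac{375678}{112865} - \frac{1}{161725 \cdot \frac{2101023}{94}} = \frac{375678}{112865} - \frac{94}{339787944675} = \frac{25530171093801068}{7670033275148775}$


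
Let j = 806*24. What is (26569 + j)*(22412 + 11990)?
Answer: 1579499026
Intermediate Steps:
j = 19344
(26569 + j)*(22412 + 11990) = (26569 + 19344)*(22412 + 11990) = 45913*34402 = 1579499026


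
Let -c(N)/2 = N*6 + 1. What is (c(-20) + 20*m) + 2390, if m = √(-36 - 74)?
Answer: 2628 + 20*I*√110 ≈ 2628.0 + 209.76*I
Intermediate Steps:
m = I*√110 (m = √(-110) = I*√110 ≈ 10.488*I)
c(N) = -2 - 12*N (c(N) = -2*(N*6 + 1) = -2*(6*N + 1) = -2*(1 + 6*N) = -2 - 12*N)
(c(-20) + 20*m) + 2390 = ((-2 - 12*(-20)) + 20*(I*√110)) + 2390 = ((-2 + 240) + 20*I*√110) + 2390 = (238 + 20*I*√110) + 2390 = 2628 + 20*I*√110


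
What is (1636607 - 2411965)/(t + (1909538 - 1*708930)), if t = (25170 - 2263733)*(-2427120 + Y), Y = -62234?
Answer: -387679/2786288479455 ≈ -1.3914e-7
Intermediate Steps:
t = 5572575758302 (t = (25170 - 2263733)*(-2427120 - 62234) = -2238563*(-2489354) = 5572575758302)
(1636607 - 2411965)/(t + (1909538 - 1*708930)) = (1636607 - 2411965)/(5572575758302 + (1909538 - 1*708930)) = -775358/(5572575758302 + (1909538 - 708930)) = -775358/(5572575758302 + 1200608) = -775358/5572576958910 = -775358*1/5572576958910 = -387679/2786288479455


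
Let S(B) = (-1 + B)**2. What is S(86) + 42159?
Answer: 49384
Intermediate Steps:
S(86) + 42159 = (-1 + 86)**2 + 42159 = 85**2 + 42159 = 7225 + 42159 = 49384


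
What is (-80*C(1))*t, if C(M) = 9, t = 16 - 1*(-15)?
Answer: -22320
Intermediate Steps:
t = 31 (t = 16 + 15 = 31)
(-80*C(1))*t = -80*9*31 = -720*31 = -22320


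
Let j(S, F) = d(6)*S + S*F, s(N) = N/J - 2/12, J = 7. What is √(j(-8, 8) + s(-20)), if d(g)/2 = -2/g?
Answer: I*√108822/42 ≈ 7.8543*I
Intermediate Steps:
s(N) = -⅙ + N/7 (s(N) = N/7 - 2/12 = N*(⅐) - 2*1/12 = N/7 - ⅙ = -⅙ + N/7)
d(g) = -4/g (d(g) = 2*(-2/g) = -4/g)
j(S, F) = -2*S/3 + F*S (j(S, F) = (-4/6)*S + S*F = (-4*⅙)*S + F*S = -2*S/3 + F*S)
√(j(-8, 8) + s(-20)) = √((⅓)*(-8)*(-2 + 3*8) + (-⅙ + (⅐)*(-20))) = √((⅓)*(-8)*(-2 + 24) + (-⅙ - 20/7)) = √((⅓)*(-8)*22 - 127/42) = √(-176/3 - 127/42) = √(-2591/42) = I*√108822/42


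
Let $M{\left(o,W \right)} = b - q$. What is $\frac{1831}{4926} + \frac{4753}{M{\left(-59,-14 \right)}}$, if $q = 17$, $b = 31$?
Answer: $\frac{837104}{2463} \approx 339.87$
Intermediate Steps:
$M{\left(o,W \right)} = 14$ ($M{\left(o,W \right)} = 31 - 17 = 14$)
$\frac{1831}{4926} + \frac{4753}{M{\left(-59,-14 \right)}} = \frac{1831}{4926} + \frac{4753}{14} = 1831 \cdot \frac{1}{4926} + 4753 \cdot \frac{1}{14} = \frac{1831}{4926} + \frac{679}{2} = \frac{837104}{2463}$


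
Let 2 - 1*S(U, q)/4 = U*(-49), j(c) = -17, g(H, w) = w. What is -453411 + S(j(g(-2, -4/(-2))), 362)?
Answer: -456735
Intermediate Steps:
S(U, q) = 8 + 196*U (S(U, q) = 8 - 4*U*(-49) = 8 - (-196)*U = 8 + 196*U)
-453411 + S(j(g(-2, -4/(-2))), 362) = -453411 + (8 + 196*(-17)) = -453411 + (8 - 3332) = -453411 - 3324 = -456735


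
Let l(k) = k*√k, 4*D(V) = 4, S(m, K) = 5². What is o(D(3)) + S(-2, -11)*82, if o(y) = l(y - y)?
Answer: 2050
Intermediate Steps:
S(m, K) = 25
D(V) = 1 (D(V) = (¼)*4 = 1)
l(k) = k^(3/2)
o(y) = 0 (o(y) = (y - y)^(3/2) = 0^(3/2) = 0)
o(D(3)) + S(-2, -11)*82 = 0 + 25*82 = 0 + 2050 = 2050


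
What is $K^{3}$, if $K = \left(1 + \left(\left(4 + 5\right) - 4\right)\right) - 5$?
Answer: $1$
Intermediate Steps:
$K = 1$ ($K = \left(1 + \left(9 - 4\right)\right) - 5 = \left(1 + 5\right) - 5 = 6 - 5 = 1$)
$K^{3} = 1^{3} = 1$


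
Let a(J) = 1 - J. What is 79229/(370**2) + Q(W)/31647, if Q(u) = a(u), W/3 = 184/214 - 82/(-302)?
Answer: 40506122861591/69999787265100 ≈ 0.57866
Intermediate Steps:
W = 54837/16157 (W = 3*(184/214 - 82/(-302)) = 3*(184*(1/214) - 82*(-1/302)) = 3*(92/107 + 41/151) = 3*(18279/16157) = 54837/16157 ≈ 3.3940)
Q(u) = 1 - u
79229/(370**2) + Q(W)/31647 = 79229/(370**2) + (1 - 1*54837/16157)/31647 = 79229/136900 + (1 - 54837/16157)*(1/31647) = 79229*(1/136900) - 38680/16157*1/31647 = 79229/136900 - 38680/511320579 = 40506122861591/69999787265100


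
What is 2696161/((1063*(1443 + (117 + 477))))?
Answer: 2696161/2165331 ≈ 1.2451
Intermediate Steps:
2696161/((1063*(1443 + (117 + 477)))) = 2696161/((1063*(1443 + 594))) = 2696161/((1063*2037)) = 2696161/2165331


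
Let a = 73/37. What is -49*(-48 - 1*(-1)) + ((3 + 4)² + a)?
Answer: 87097/37 ≈ 2354.0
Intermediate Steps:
a = 73/37 (a = 73*(1/37) = 73/37 ≈ 1.9730)
-49*(-48 - 1*(-1)) + ((3 + 4)² + a) = -49*(-48 - 1*(-1)) + ((3 + 4)² + 73/37) = -49*(-48 + 1) + (7² + 73/37) = -49*(-47) + (49 + 73/37) = 2303 + 1886/37 = 87097/37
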